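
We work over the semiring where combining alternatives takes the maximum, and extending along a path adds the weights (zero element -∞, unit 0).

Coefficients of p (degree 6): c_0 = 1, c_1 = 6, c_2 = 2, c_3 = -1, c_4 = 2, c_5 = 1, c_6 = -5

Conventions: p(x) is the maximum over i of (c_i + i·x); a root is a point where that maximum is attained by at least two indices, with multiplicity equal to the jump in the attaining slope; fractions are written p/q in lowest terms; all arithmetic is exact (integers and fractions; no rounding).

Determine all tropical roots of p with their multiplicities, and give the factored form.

hull edge (i=0, c=1) to (i=1, c=6): slope 5, span 1
hull edge (i=1, c=6) to (i=5, c=1): slope -5/4, span 4
hull edge (i=5, c=1) to (i=6, c=-5): slope -6, span 1
Factored form: p(x) = -5 ⊗ (x ⊕ (-5)) ⊗ (x ⊕ 5/4) ⊗ (x ⊕ 5/4) ⊗ (x ⊕ 5/4) ⊗ (x ⊕ 5/4) ⊗ (x ⊕ 6)
Answer: roots = -5 (mult 1), 5/4 (mult 4), 6 (mult 1)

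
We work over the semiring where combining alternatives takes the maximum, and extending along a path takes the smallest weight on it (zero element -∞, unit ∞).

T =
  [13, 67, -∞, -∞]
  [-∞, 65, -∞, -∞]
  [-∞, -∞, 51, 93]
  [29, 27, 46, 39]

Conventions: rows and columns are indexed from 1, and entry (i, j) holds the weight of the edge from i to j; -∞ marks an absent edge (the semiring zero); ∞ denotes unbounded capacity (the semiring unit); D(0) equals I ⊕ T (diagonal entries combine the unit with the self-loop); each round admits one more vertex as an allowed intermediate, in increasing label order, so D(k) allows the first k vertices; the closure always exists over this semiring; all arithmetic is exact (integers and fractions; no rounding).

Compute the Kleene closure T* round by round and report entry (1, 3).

D(0):
  [∞, 67, -∞, -∞]
  [-∞, ∞, -∞, -∞]
  [-∞, -∞, ∞, 93]
  [29, 27, 46, ∞]
D(1):
  [∞, 67, -∞, -∞]
  [-∞, ∞, -∞, -∞]
  [-∞, -∞, ∞, 93]
  [29, 29, 46, ∞]
D(2):
  [∞, 67, -∞, -∞]
  [-∞, ∞, -∞, -∞]
  [-∞, -∞, ∞, 93]
  [29, 29, 46, ∞]
D(3):
  [∞, 67, -∞, -∞]
  [-∞, ∞, -∞, -∞]
  [-∞, -∞, ∞, 93]
  [29, 29, 46, ∞]
D(4):
  [∞, 67, -∞, -∞]
  [-∞, ∞, -∞, -∞]
  [29, 29, ∞, 93]
  [29, 29, 46, ∞]
Answer: T*[1][3] = -∞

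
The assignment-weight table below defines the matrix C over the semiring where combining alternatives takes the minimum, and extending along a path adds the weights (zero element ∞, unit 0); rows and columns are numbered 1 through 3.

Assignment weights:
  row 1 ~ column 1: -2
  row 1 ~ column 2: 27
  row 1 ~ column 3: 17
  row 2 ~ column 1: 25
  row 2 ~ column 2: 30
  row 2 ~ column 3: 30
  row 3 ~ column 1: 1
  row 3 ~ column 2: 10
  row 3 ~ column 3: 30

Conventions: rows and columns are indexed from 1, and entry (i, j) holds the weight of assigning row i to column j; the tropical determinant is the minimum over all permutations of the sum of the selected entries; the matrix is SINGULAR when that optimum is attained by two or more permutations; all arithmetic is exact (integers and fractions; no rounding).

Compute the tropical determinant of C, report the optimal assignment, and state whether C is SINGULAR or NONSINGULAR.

σ = (1, 2, 3): (-2) + 30 + 30 = 58
σ = (1, 3, 2): (-2) + 30 + 10 = 38
σ = (2, 1, 3): 27 + 25 + 30 = 82
σ = (2, 3, 1): 27 + 30 + 1 = 58
σ = (3, 1, 2): 17 + 25 + 10 = 52
σ = (3, 2, 1): 17 + 30 + 1 = 48
Optimal value attained by: σ = (1, 3, 2).
Answer: det⊕(C) = 38; verdict: NONSINGULAR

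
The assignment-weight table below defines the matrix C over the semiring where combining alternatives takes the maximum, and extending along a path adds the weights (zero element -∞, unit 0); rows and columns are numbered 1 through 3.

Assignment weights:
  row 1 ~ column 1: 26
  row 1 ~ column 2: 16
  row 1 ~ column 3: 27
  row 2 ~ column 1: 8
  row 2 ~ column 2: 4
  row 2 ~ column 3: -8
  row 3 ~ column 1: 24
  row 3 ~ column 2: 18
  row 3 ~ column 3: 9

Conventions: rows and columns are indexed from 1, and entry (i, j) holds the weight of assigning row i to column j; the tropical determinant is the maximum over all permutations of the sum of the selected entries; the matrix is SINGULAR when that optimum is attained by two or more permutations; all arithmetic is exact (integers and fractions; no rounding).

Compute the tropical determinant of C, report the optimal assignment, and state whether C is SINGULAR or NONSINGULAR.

σ = (1, 2, 3): 26 + 4 + 9 = 39
σ = (1, 3, 2): 26 + (-8) + 18 = 36
σ = (2, 1, 3): 16 + 8 + 9 = 33
σ = (2, 3, 1): 16 + (-8) + 24 = 32
σ = (3, 1, 2): 27 + 8 + 18 = 53
σ = (3, 2, 1): 27 + 4 + 24 = 55
Optimal value attained by: σ = (3, 2, 1).
Answer: det⊕(C) = 55; verdict: NONSINGULAR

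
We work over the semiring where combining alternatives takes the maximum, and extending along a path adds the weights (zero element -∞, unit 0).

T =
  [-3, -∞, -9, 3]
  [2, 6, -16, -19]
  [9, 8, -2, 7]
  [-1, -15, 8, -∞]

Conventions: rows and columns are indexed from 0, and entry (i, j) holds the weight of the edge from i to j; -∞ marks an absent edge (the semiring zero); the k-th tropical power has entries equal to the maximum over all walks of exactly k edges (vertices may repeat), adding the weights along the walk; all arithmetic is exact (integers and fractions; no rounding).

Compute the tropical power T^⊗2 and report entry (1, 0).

T^⊗2:
  [2, -1, 11, 0]
  [8, 12, -7, 5]
  [10, 14, 15, 12]
  [17, 16, 6, 15]
Key observation: the optimum is the walk 1->1->0, with weight 6 + 2 = 8.
Optimal value attained by: walk 1->1->0.
Answer: (T^⊗2)[1][0] = 8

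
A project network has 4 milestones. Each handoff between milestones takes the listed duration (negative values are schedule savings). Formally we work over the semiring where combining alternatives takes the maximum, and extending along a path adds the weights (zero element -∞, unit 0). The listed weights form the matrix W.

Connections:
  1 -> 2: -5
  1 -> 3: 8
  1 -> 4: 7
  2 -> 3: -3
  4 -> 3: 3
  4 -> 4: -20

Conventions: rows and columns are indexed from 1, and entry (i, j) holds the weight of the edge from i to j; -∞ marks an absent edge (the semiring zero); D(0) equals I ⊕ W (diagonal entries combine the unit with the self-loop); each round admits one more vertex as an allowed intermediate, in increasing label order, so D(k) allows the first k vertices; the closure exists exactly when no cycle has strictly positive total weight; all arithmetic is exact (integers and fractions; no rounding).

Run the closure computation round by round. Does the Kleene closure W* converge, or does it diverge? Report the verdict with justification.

D(0):
  [0, -5, 8, 7]
  [-∞, 0, -3, -∞]
  [-∞, -∞, 0, -∞]
  [-∞, -∞, 3, 0]
D(1):
  [0, -5, 8, 7]
  [-∞, 0, -3, -∞]
  [-∞, -∞, 0, -∞]
  [-∞, -∞, 3, 0]
D(2):
  [0, -5, 8, 7]
  [-∞, 0, -3, -∞]
  [-∞, -∞, 0, -∞]
  [-∞, -∞, 3, 0]
D(3):
  [0, -5, 8, 7]
  [-∞, 0, -3, -∞]
  [-∞, -∞, 0, -∞]
  [-∞, -∞, 3, 0]
D(4):
  [0, -5, 10, 7]
  [-∞, 0, -3, -∞]
  [-∞, -∞, 0, -∞]
  [-∞, -∞, 3, 0]
Key observation: every diagonal entry stays at the unit through all rounds, so no improving cycle exists.
Answer: CONVERGES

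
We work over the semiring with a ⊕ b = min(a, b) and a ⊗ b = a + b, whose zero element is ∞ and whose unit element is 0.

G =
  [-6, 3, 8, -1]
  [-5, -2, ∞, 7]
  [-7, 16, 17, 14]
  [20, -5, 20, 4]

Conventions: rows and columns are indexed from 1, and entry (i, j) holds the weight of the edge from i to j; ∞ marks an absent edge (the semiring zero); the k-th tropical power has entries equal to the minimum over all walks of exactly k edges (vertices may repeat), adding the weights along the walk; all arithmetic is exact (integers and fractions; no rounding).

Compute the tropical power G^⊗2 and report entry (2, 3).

G^⊗2:
  [-12, -6, 2, -7]
  [-11, -4, 3, -6]
  [-13, -4, 1, -8]
  [-10, -7, 24, 2]
Key observation: the optimum is the walk 2->1->3, with weight (-5) + 8 = 3.
Optimal value attained by: walk 2->1->3.
Answer: (G^⊗2)[2][3] = 3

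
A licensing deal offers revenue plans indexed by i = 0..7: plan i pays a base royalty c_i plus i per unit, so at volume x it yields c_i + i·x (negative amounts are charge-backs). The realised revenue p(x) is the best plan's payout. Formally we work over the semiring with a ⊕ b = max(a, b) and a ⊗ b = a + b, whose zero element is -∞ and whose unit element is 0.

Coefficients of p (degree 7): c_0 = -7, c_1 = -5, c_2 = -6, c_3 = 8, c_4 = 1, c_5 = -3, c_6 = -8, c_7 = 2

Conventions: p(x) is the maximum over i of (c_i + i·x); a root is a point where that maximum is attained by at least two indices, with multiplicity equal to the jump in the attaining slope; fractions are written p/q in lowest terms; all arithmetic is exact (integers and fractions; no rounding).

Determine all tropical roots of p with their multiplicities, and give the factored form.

hull edge (i=0, c=-7) to (i=3, c=8): slope 5, span 3
hull edge (i=3, c=8) to (i=7, c=2): slope -3/2, span 4
Factored form: p(x) = 2 ⊗ (x ⊕ (-5)) ⊗ (x ⊕ (-5)) ⊗ (x ⊕ (-5)) ⊗ (x ⊕ 3/2) ⊗ (x ⊕ 3/2) ⊗ (x ⊕ 3/2) ⊗ (x ⊕ 3/2)
Answer: roots = -5 (mult 3), 3/2 (mult 4)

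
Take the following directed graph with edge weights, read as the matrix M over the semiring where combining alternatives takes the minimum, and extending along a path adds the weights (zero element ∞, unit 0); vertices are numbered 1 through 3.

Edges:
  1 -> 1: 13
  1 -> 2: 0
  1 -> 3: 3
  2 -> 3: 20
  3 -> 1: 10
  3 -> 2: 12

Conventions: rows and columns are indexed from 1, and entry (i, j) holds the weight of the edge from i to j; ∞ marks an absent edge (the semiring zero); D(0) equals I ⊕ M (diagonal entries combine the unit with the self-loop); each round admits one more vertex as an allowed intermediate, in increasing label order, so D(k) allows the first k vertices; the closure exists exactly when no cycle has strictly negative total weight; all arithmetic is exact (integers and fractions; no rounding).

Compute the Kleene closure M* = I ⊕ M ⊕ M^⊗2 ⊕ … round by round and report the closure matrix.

D(0):
  [0, 0, 3]
  [∞, 0, 20]
  [10, 12, 0]
D(1):
  [0, 0, 3]
  [∞, 0, 20]
  [10, 10, 0]
D(2):
  [0, 0, 3]
  [∞, 0, 20]
  [10, 10, 0]
D(3):
  [0, 0, 3]
  [30, 0, 20]
  [10, 10, 0]
Answer: M* = [[0, 0, 3], [30, 0, 20], [10, 10, 0]]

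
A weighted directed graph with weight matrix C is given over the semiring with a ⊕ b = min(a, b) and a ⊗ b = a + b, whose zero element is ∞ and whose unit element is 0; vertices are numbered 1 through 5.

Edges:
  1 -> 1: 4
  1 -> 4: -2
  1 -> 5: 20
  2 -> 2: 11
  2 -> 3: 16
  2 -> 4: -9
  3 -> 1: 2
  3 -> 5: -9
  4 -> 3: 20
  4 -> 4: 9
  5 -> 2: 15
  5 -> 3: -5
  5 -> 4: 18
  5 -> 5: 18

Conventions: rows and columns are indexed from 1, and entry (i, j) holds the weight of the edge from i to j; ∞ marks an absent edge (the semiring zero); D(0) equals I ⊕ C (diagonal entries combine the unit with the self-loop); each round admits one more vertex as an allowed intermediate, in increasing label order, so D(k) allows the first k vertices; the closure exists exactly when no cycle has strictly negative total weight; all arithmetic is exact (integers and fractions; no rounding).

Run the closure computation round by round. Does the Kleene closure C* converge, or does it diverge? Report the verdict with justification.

D(0):
  [0, ∞, ∞, -2, 20]
  [∞, 0, 16, -9, ∞]
  [2, ∞, 0, ∞, -9]
  [∞, ∞, 20, 0, ∞]
  [∞, 15, -5, 18, 0]
D(1):
  [0, ∞, ∞, -2, 20]
  [∞, 0, 16, -9, ∞]
  [2, ∞, 0, 0, -9]
  [∞, ∞, 20, 0, ∞]
  [∞, 15, -5, 18, 0]
D(2):
  [0, ∞, ∞, -2, 20]
  [∞, 0, 16, -9, ∞]
  [2, ∞, 0, 0, -9]
  [∞, ∞, 20, 0, ∞]
  [∞, 15, -5, 6, 0]
Detection: at round 3, diagonal entry (5, 5) turns strictly negative.
Key observation: the cycle 5->3->5 has total weight (-5) + (-9), which is strictly negative.
Answer: DIVERGES — negative cycle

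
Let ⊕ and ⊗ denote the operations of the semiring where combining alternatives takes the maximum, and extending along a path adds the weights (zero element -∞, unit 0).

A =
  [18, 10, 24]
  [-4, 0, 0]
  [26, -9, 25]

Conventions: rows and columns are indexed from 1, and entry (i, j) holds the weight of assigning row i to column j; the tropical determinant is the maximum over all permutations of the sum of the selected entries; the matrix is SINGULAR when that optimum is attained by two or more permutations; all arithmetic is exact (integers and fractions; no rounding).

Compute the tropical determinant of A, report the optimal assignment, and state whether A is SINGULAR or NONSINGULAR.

σ = (1, 2, 3): 18 + 0 + 25 = 43
σ = (1, 3, 2): 18 + 0 + (-9) = 9
σ = (2, 1, 3): 10 + (-4) + 25 = 31
σ = (2, 3, 1): 10 + 0 + 26 = 36
σ = (3, 1, 2): 24 + (-4) + (-9) = 11
σ = (3, 2, 1): 24 + 0 + 26 = 50
Optimal value attained by: σ = (3, 2, 1).
Answer: det⊕(A) = 50; verdict: NONSINGULAR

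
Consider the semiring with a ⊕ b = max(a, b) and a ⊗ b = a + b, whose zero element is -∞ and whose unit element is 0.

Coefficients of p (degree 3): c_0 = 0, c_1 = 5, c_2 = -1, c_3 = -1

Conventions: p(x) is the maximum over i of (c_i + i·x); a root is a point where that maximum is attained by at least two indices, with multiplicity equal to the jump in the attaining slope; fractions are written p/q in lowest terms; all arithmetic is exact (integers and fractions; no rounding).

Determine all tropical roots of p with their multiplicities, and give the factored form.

hull edge (i=0, c=0) to (i=1, c=5): slope 5, span 1
hull edge (i=1, c=5) to (i=3, c=-1): slope -3, span 2
Factored form: p(x) = -1 ⊗ (x ⊕ (-5)) ⊗ (x ⊕ 3) ⊗ (x ⊕ 3)
Answer: roots = -5 (mult 1), 3 (mult 2)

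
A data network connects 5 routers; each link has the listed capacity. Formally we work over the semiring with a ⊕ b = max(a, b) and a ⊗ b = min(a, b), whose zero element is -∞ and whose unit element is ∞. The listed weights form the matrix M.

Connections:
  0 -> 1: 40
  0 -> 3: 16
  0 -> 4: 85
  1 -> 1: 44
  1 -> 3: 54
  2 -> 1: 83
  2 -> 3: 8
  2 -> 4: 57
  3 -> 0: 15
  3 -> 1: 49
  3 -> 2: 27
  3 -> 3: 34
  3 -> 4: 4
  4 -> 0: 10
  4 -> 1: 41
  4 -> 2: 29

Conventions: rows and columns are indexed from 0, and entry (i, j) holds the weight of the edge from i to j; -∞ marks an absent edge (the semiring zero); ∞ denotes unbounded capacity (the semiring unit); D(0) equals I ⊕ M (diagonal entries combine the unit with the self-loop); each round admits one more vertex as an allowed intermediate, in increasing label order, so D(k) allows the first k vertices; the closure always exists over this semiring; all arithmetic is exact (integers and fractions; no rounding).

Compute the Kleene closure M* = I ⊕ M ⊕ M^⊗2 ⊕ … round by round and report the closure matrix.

D(0):
  [∞, 40, -∞, 16, 85]
  [-∞, ∞, -∞, 54, -∞]
  [-∞, 83, ∞, 8, 57]
  [15, 49, 27, ∞, 4]
  [10, 41, 29, -∞, ∞]
D(1):
  [∞, 40, -∞, 16, 85]
  [-∞, ∞, -∞, 54, -∞]
  [-∞, 83, ∞, 8, 57]
  [15, 49, 27, ∞, 15]
  [10, 41, 29, 10, ∞]
D(2):
  [∞, 40, -∞, 40, 85]
  [-∞, ∞, -∞, 54, -∞]
  [-∞, 83, ∞, 54, 57]
  [15, 49, 27, ∞, 15]
  [10, 41, 29, 41, ∞]
D(3):
  [∞, 40, -∞, 40, 85]
  [-∞, ∞, -∞, 54, -∞]
  [-∞, 83, ∞, 54, 57]
  [15, 49, 27, ∞, 27]
  [10, 41, 29, 41, ∞]
D(4):
  [∞, 40, 27, 40, 85]
  [15, ∞, 27, 54, 27]
  [15, 83, ∞, 54, 57]
  [15, 49, 27, ∞, 27]
  [15, 41, 29, 41, ∞]
D(5):
  [∞, 41, 29, 41, 85]
  [15, ∞, 27, 54, 27]
  [15, 83, ∞, 54, 57]
  [15, 49, 27, ∞, 27]
  [15, 41, 29, 41, ∞]
Answer: M* = [[∞, 41, 29, 41, 85], [15, ∞, 27, 54, 27], [15, 83, ∞, 54, 57], [15, 49, 27, ∞, 27], [15, 41, 29, 41, ∞]]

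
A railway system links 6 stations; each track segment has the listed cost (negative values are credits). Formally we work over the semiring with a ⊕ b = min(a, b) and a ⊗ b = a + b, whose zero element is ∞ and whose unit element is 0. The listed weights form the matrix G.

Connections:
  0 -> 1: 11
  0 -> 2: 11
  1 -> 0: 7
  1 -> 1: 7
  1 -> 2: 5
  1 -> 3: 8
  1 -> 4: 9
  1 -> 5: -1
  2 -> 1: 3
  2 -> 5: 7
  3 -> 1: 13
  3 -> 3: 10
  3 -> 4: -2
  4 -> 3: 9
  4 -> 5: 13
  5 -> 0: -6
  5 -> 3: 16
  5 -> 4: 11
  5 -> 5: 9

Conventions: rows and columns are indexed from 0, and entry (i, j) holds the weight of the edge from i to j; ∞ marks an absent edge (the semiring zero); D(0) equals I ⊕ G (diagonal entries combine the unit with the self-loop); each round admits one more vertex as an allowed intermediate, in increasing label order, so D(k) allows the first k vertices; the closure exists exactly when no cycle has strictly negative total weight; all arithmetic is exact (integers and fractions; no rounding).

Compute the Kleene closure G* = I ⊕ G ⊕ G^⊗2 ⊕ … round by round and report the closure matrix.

D(0):
  [0, 11, 11, ∞, ∞, ∞]
  [7, 0, 5, 8, 9, -1]
  [∞, 3, 0, ∞, ∞, 7]
  [∞, 13, ∞, 0, -2, ∞]
  [∞, ∞, ∞, 9, 0, 13]
  [-6, ∞, ∞, 16, 11, 0]
D(1):
  [0, 11, 11, ∞, ∞, ∞]
  [7, 0, 5, 8, 9, -1]
  [∞, 3, 0, ∞, ∞, 7]
  [∞, 13, ∞, 0, -2, ∞]
  [∞, ∞, ∞, 9, 0, 13]
  [-6, 5, 5, 16, 11, 0]
D(2):
  [0, 11, 11, 19, 20, 10]
  [7, 0, 5, 8, 9, -1]
  [10, 3, 0, 11, 12, 2]
  [20, 13, 18, 0, -2, 12]
  [∞, ∞, ∞, 9, 0, 13]
  [-6, 5, 5, 13, 11, 0]
D(3):
  [0, 11, 11, 19, 20, 10]
  [7, 0, 5, 8, 9, -1]
  [10, 3, 0, 11, 12, 2]
  [20, 13, 18, 0, -2, 12]
  [∞, ∞, ∞, 9, 0, 13]
  [-6, 5, 5, 13, 11, 0]
D(4):
  [0, 11, 11, 19, 17, 10]
  [7, 0, 5, 8, 6, -1]
  [10, 3, 0, 11, 9, 2]
  [20, 13, 18, 0, -2, 12]
  [29, 22, 27, 9, 0, 13]
  [-6, 5, 5, 13, 11, 0]
D(5):
  [0, 11, 11, 19, 17, 10]
  [7, 0, 5, 8, 6, -1]
  [10, 3, 0, 11, 9, 2]
  [20, 13, 18, 0, -2, 11]
  [29, 22, 27, 9, 0, 13]
  [-6, 5, 5, 13, 11, 0]
D(6):
  [0, 11, 11, 19, 17, 10]
  [-7, 0, 4, 8, 6, -1]
  [-4, 3, 0, 11, 9, 2]
  [5, 13, 16, 0, -2, 11]
  [7, 18, 18, 9, 0, 13]
  [-6, 5, 5, 13, 11, 0]
Answer: G* = [[0, 11, 11, 19, 17, 10], [-7, 0, 4, 8, 6, -1], [-4, 3, 0, 11, 9, 2], [5, 13, 16, 0, -2, 11], [7, 18, 18, 9, 0, 13], [-6, 5, 5, 13, 11, 0]]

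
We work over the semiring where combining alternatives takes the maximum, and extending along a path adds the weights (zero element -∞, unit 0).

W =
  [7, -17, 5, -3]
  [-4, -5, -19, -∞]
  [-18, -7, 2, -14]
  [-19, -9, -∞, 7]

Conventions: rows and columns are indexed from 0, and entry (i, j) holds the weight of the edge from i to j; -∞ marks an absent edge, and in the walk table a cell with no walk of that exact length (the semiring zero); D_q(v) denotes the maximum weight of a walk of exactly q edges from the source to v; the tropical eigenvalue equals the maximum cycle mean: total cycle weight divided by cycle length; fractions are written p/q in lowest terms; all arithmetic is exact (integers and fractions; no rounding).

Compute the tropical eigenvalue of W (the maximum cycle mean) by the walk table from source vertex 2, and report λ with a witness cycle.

q=0: [-∞, -∞, 0, -∞]
q=1: [-18, -7, 2, -14]
q=2: [-11, -5, 4, -7]
q=3: [-4, -3, 6, 0]
q=4: [3, -1, 8, 7]
Optimal cycle mean attained by: cycle 0->0, total 7, length 1.
Answer: λ = 7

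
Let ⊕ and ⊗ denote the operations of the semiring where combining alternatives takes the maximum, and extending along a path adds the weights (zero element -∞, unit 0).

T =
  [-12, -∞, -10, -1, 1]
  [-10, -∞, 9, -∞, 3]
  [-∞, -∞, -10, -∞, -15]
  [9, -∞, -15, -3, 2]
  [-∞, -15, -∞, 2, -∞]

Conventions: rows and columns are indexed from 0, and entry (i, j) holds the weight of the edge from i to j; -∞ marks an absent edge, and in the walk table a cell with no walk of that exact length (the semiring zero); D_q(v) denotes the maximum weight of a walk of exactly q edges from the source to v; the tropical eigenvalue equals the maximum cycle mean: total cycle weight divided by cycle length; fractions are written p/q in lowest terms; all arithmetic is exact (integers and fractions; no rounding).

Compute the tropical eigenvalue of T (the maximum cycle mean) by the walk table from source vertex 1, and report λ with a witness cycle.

q=0: [-∞, 0, -∞, -∞, -∞]
q=1: [-10, -∞, 9, -∞, 3]
q=2: [-22, -12, -1, 5, -6]
q=3: [14, -21, -3, 2, 7]
q=4: [11, -8, 4, 13, 15]
q=5: [22, 0, 1, 17, 15]
Optimal cycle mean attained by: cycle 0->3->0, total (-1) + 9, length 2.
Answer: λ = 4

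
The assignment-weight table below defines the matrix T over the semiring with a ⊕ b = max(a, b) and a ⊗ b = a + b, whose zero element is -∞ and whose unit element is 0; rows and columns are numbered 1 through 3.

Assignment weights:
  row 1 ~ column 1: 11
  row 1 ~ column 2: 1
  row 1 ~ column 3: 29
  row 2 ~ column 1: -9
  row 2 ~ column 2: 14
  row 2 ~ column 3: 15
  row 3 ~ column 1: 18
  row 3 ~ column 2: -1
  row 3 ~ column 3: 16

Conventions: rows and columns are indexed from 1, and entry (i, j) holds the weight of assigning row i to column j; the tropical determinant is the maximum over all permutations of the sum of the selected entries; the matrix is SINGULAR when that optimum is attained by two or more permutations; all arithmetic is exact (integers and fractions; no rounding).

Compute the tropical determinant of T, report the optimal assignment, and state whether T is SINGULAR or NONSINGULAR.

σ = (1, 2, 3): 11 + 14 + 16 = 41
σ = (1, 3, 2): 11 + 15 + (-1) = 25
σ = (2, 1, 3): 1 + (-9) + 16 = 8
σ = (2, 3, 1): 1 + 15 + 18 = 34
σ = (3, 1, 2): 29 + (-9) + (-1) = 19
σ = (3, 2, 1): 29 + 14 + 18 = 61
Optimal value attained by: σ = (3, 2, 1).
Answer: det⊕(T) = 61; verdict: NONSINGULAR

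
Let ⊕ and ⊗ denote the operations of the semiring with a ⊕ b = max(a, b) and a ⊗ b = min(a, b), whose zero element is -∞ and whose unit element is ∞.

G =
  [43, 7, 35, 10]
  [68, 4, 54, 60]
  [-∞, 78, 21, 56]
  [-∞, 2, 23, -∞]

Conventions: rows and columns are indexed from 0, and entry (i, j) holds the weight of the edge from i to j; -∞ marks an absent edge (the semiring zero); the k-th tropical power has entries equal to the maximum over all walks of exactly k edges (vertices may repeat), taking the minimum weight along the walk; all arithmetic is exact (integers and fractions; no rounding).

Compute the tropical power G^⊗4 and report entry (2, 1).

G^⊗2:
  [43, 35, 35, 35]
  [43, 54, 35, 54]
  [68, 21, 54, 60]
  [2, 23, 21, 23]
G^⊗3:
  [43, 35, 35, 35]
  [54, 35, 54, 54]
  [43, 54, 35, 54]
  [23, 21, 23, 23]
G^⊗4:
  [43, 35, 35, 35]
  [43, 54, 35, 54]
  [54, 35, 54, 54]
  [23, 23, 23, 23]
Key observation: the optimum is the walk 2->1->0->2->1, with weight 78 min 68 min 35 min 78 = 35.
Optimal value attained by: walk 2->1->0->2->1.
Answer: (G^⊗4)[2][1] = 35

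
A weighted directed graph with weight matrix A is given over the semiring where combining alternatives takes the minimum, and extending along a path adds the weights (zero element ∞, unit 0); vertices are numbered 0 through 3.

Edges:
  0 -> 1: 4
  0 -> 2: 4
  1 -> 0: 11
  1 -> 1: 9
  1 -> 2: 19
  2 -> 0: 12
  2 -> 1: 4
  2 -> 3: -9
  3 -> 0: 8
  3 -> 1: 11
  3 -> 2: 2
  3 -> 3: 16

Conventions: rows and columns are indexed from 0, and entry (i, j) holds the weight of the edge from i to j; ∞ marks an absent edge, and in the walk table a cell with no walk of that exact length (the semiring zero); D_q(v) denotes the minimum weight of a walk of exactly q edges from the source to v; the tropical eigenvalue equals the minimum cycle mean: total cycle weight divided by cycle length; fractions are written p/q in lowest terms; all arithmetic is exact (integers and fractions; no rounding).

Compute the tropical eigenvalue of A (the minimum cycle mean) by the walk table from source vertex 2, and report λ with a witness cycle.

q=0: [∞, ∞, 0, ∞]
q=1: [12, 4, ∞, -9]
q=2: [-1, 2, -7, 7]
q=3: [5, -3, 3, -16]
q=4: [-8, -5, -14, -6]
Optimal cycle mean attained by: cycle 2->3->2, total (-9) + 2, length 2.
Answer: λ = -7/2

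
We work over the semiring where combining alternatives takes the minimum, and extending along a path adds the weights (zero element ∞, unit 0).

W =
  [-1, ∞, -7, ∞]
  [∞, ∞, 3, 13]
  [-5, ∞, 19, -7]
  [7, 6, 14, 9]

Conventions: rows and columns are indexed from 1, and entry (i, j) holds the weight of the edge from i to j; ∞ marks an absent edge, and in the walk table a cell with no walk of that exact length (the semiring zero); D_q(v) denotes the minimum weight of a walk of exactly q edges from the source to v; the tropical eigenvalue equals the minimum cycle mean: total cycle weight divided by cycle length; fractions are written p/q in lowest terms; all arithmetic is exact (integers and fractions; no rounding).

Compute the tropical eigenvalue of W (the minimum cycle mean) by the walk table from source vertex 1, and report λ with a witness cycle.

q=0: [0, ∞, ∞, ∞]
q=1: [-1, ∞, -7, ∞]
q=2: [-12, ∞, -8, -14]
q=3: [-13, -8, -19, -15]
q=4: [-24, -9, -20, -26]
Optimal cycle mean attained by: cycle 1->3->1, total (-7) + (-5), length 2.
Answer: λ = -6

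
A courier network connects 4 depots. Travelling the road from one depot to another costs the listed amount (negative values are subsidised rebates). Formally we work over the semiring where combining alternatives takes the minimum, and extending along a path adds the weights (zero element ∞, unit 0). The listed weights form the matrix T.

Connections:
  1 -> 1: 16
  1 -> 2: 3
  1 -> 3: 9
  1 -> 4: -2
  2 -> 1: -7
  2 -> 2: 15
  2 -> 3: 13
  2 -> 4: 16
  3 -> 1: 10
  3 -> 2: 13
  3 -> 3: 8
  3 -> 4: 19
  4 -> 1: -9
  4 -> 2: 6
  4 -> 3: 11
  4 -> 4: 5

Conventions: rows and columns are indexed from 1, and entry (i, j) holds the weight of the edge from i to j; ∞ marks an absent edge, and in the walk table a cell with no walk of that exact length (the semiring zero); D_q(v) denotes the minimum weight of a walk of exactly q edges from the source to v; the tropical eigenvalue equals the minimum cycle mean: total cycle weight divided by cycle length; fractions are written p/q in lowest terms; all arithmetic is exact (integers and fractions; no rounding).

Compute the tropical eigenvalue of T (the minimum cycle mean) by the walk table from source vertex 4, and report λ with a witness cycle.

q=0: [∞, ∞, ∞, 0]
q=1: [-9, 6, 11, 5]
q=2: [-4, -6, 0, -11]
q=3: [-20, -5, 0, -6]
q=4: [-15, -17, -11, -22]
Optimal cycle mean attained by: cycle 1->4->1, total (-2) + (-9), length 2.
Answer: λ = -11/2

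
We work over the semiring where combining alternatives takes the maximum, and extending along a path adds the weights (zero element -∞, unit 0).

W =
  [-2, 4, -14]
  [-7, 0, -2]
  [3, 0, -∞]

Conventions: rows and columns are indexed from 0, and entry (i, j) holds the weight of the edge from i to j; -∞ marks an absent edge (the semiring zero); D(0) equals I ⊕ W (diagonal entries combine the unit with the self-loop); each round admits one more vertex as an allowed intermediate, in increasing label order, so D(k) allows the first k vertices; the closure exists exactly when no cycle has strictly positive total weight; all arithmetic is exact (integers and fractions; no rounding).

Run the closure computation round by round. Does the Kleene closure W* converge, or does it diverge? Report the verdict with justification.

D(0):
  [0, 4, -14]
  [-7, 0, -2]
  [3, 0, 0]
D(1):
  [0, 4, -14]
  [-7, 0, -2]
  [3, 7, 0]
Detection: at round 2, diagonal entry (2, 2) turns strictly positive.
Key observation: the cycle 2->0->1->2 has total weight 3 + 4 + (-2), which is strictly positive.
Answer: DIVERGES — positive cycle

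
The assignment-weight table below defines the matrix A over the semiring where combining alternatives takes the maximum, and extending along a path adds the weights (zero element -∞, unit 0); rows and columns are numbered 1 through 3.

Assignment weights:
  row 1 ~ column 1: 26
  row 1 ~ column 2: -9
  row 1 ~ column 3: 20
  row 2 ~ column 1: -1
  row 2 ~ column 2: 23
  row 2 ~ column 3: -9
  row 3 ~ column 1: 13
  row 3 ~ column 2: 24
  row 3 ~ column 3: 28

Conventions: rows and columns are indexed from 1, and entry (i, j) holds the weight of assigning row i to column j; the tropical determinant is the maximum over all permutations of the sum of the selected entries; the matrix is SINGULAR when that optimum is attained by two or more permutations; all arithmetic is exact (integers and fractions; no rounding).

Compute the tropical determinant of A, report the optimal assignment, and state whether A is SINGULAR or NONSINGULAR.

σ = (1, 2, 3): 26 + 23 + 28 = 77
σ = (1, 3, 2): 26 + (-9) + 24 = 41
σ = (2, 1, 3): (-9) + (-1) + 28 = 18
σ = (2, 3, 1): (-9) + (-9) + 13 = -5
σ = (3, 1, 2): 20 + (-1) + 24 = 43
σ = (3, 2, 1): 20 + 23 + 13 = 56
Optimal value attained by: σ = (1, 2, 3).
Answer: det⊕(A) = 77; verdict: NONSINGULAR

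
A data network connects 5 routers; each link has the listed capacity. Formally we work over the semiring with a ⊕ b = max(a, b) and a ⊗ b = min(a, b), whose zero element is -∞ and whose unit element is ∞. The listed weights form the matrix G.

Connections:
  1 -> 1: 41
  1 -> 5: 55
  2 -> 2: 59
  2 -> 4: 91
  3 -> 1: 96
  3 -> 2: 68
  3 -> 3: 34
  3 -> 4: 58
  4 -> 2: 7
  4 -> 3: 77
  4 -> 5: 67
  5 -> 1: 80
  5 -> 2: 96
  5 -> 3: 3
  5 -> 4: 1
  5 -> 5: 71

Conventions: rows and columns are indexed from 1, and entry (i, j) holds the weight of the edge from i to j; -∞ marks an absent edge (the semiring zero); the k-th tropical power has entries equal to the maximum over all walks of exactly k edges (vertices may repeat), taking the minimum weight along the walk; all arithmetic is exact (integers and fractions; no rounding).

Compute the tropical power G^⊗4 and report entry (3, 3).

G^⊗2:
  [55, 55, 3, 1, 55]
  [-∞, 59, 77, 59, 67]
  [41, 59, 58, 68, 58]
  [77, 68, 34, 58, 67]
  [71, 71, 3, 91, 71]
G^⊗3:
  [55, 55, 3, 55, 55]
  [77, 68, 59, 59, 67]
  [58, 59, 68, 59, 67]
  [67, 67, 58, 68, 67]
  [71, 71, 77, 71, 71]
G^⊗4:
  [55, 55, 55, 55, 55]
  [67, 67, 59, 68, 67]
  [68, 68, 59, 59, 67]
  [67, 67, 68, 67, 67]
  [77, 71, 71, 71, 71]
Key observation: the optimum is the walk 3->2->2->4->3, with weight 68 min 59 min 91 min 77 = 59.
Optimal value attained by: walk 3->2->2->4->3.
Answer: (G^⊗4)[3][3] = 59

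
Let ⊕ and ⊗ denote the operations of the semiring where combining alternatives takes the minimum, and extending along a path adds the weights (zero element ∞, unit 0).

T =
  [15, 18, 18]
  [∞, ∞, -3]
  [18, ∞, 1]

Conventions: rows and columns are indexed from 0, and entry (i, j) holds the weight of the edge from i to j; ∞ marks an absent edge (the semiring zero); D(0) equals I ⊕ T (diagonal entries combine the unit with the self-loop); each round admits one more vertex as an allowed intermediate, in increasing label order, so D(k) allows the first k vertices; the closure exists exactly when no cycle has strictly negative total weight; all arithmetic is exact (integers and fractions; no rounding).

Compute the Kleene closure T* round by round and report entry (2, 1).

D(0):
  [0, 18, 18]
  [∞, 0, -3]
  [18, ∞, 0]
D(1):
  [0, 18, 18]
  [∞, 0, -3]
  [18, 36, 0]
D(2):
  [0, 18, 15]
  [∞, 0, -3]
  [18, 36, 0]
D(3):
  [0, 18, 15]
  [15, 0, -3]
  [18, 36, 0]
Answer: T*[2][1] = 36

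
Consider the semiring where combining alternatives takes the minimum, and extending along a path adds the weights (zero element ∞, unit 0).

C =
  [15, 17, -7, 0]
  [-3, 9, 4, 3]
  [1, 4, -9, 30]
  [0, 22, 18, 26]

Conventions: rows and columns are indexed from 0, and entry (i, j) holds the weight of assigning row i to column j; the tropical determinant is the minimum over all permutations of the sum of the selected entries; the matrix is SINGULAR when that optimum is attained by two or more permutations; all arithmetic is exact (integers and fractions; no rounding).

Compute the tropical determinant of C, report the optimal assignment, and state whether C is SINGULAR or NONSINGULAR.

σ = (0, 1, 2, 3): 15 + 9 + (-9) + 26 = 41
σ = (0, 1, 3, 2): 15 + 9 + 30 + 18 = 72
σ = (0, 2, 1, 3): 15 + 4 + 4 + 26 = 49
σ = (0, 2, 3, 1): 15 + 4 + 30 + 22 = 71
σ = (0, 3, 1, 2): 15 + 3 + 4 + 18 = 40
σ = (0, 3, 2, 1): 15 + 3 + (-9) + 22 = 31
σ = (1, 0, 2, 3): 17 + (-3) + (-9) + 26 = 31
σ = (1, 0, 3, 2): 17 + (-3) + 30 + 18 = 62
σ = (1, 2, 0, 3): 17 + 4 + 1 + 26 = 48
σ = (1, 2, 3, 0): 17 + 4 + 30 + 0 = 51
σ = (1, 3, 0, 2): 17 + 3 + 1 + 18 = 39
σ = (1, 3, 2, 0): 17 + 3 + (-9) + 0 = 11
σ = (2, 0, 1, 3): (-7) + (-3) + 4 + 26 = 20
σ = (2, 0, 3, 1): (-7) + (-3) + 30 + 22 = 42
σ = (2, 1, 0, 3): (-7) + 9 + 1 + 26 = 29
σ = (2, 1, 3, 0): (-7) + 9 + 30 + 0 = 32
σ = (2, 3, 0, 1): (-7) + 3 + 1 + 22 = 19
σ = (2, 3, 1, 0): (-7) + 3 + 4 + 0 = 0
σ = (3, 0, 1, 2): 0 + (-3) + 4 + 18 = 19
σ = (3, 0, 2, 1): 0 + (-3) + (-9) + 22 = 10
σ = (3, 1, 0, 2): 0 + 9 + 1 + 18 = 28
σ = (3, 1, 2, 0): 0 + 9 + (-9) + 0 = 0
σ = (3, 2, 0, 1): 0 + 4 + 1 + 22 = 27
σ = (3, 2, 1, 0): 0 + 4 + 4 + 0 = 8
Optimal value attained by: σ = (2, 3, 1, 0).
Answer: det⊕(C) = 0; verdict: SINGULAR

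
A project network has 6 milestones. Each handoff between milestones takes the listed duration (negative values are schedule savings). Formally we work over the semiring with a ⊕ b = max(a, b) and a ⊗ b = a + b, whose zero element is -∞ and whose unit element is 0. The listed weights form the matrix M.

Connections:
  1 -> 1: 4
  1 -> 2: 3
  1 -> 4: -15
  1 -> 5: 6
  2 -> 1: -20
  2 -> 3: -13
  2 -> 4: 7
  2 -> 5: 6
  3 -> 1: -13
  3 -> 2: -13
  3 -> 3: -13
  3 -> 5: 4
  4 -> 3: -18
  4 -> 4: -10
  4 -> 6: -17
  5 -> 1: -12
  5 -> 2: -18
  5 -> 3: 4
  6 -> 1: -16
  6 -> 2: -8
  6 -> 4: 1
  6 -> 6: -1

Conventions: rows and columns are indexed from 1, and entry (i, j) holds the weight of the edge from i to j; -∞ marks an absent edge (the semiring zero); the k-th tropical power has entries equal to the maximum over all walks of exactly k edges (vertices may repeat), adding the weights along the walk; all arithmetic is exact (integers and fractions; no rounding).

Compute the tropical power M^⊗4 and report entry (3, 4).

M^⊗2:
  [8, 7, 10, 10, 10, -32]
  [-6, -12, 10, -3, -9, -10]
  [-8, -10, 8, -6, -7, -∞]
  [-31, -25, -28, -16, -14, -18]
  [-8, -9, -9, -11, 8, -∞]
  [-12, -9, -17, 0, -2, -2]
M^⊗3:
  [12, 11, 14, 14, 14, -7]
  [-2, -3, -3, -5, 14, -11]
  [-4, -5, -3, -3, 12, -23]
  [-26, -26, -10, -17, -19, -19]
  [-4, -5, 12, -2, -2, -28]
  [-8, -9, 2, -1, -3, -3]
M^⊗4:
  [16, 15, 18, 18, 18, -3]
  [2, 1, 18, 4, 4, -12]
  [0, -1, 16, 2, 2, -20]
  [-22, -23, -15, -18, -6, -20]
  [0, -1, 2, 2, 16, -19]
  [-4, -5, 1, -2, 6, -4]
Key observation: the optimum is the walk 3->5->1->2->4, with weight 4 + (-12) + 3 + 7 = 2.
Optimal value attained by: walk 3->5->1->2->4.
Answer: (M^⊗4)[3][4] = 2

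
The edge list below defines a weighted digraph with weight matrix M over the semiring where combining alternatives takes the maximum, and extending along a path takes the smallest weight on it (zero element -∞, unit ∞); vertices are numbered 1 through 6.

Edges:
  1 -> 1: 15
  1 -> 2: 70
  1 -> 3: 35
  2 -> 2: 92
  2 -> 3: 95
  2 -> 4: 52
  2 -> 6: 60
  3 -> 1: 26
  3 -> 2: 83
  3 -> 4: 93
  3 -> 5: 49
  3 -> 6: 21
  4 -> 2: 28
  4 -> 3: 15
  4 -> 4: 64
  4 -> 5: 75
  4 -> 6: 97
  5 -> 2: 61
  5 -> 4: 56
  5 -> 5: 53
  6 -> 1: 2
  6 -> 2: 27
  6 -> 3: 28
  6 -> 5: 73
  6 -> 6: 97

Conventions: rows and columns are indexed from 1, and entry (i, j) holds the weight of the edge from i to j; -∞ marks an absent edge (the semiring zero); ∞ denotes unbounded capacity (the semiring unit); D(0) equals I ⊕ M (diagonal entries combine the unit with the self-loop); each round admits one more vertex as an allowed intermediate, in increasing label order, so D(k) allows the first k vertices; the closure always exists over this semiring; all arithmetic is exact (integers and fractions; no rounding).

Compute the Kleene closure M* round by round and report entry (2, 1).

D(0):
  [∞, 70, 35, -∞, -∞, -∞]
  [-∞, ∞, 95, 52, -∞, 60]
  [26, 83, ∞, 93, 49, 21]
  [-∞, 28, 15, ∞, 75, 97]
  [-∞, 61, -∞, 56, ∞, -∞]
  [2, 27, 28, -∞, 73, ∞]
D(1):
  [∞, 70, 35, -∞, -∞, -∞]
  [-∞, ∞, 95, 52, -∞, 60]
  [26, 83, ∞, 93, 49, 21]
  [-∞, 28, 15, ∞, 75, 97]
  [-∞, 61, -∞, 56, ∞, -∞]
  [2, 27, 28, -∞, 73, ∞]
D(2):
  [∞, 70, 70, 52, -∞, 60]
  [-∞, ∞, 95, 52, -∞, 60]
  [26, 83, ∞, 93, 49, 60]
  [-∞, 28, 28, ∞, 75, 97]
  [-∞, 61, 61, 56, ∞, 60]
  [2, 27, 28, 27, 73, ∞]
D(3):
  [∞, 70, 70, 70, 49, 60]
  [26, ∞, 95, 93, 49, 60]
  [26, 83, ∞, 93, 49, 60]
  [26, 28, 28, ∞, 75, 97]
  [26, 61, 61, 61, ∞, 60]
  [26, 28, 28, 28, 73, ∞]
D(4):
  [∞, 70, 70, 70, 70, 70]
  [26, ∞, 95, 93, 75, 93]
  [26, 83, ∞, 93, 75, 93]
  [26, 28, 28, ∞, 75, 97]
  [26, 61, 61, 61, ∞, 61]
  [26, 28, 28, 28, 73, ∞]
D(5):
  [∞, 70, 70, 70, 70, 70]
  [26, ∞, 95, 93, 75, 93]
  [26, 83, ∞, 93, 75, 93]
  [26, 61, 61, ∞, 75, 97]
  [26, 61, 61, 61, ∞, 61]
  [26, 61, 61, 61, 73, ∞]
D(6):
  [∞, 70, 70, 70, 70, 70]
  [26, ∞, 95, 93, 75, 93]
  [26, 83, ∞, 93, 75, 93]
  [26, 61, 61, ∞, 75, 97]
  [26, 61, 61, 61, ∞, 61]
  [26, 61, 61, 61, 73, ∞]
Answer: M*[2][1] = 26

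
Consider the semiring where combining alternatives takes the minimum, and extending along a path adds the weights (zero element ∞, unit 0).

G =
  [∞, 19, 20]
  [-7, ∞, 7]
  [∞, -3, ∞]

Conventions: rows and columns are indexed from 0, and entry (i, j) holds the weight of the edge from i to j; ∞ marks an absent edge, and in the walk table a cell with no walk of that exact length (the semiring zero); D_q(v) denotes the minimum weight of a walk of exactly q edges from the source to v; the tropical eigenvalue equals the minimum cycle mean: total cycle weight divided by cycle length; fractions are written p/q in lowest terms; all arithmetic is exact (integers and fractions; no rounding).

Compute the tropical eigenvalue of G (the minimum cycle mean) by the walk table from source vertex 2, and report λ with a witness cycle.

q=0: [∞, ∞, 0]
q=1: [∞, -3, ∞]
q=2: [-10, ∞, 4]
q=3: [∞, 1, 10]
Optimal cycle mean attained by: cycle 1->2->1, total 7 + (-3), length 2.
Answer: λ = 2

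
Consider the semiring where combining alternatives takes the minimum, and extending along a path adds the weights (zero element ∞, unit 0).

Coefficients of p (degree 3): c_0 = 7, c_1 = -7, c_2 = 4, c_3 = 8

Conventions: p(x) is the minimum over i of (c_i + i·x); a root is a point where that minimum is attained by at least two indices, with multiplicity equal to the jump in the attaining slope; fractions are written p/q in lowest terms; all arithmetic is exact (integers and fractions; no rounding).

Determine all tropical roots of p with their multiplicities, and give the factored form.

hull edge (i=0, c=7) to (i=1, c=-7): slope -14, span 1
hull edge (i=1, c=-7) to (i=3, c=8): slope 15/2, span 2
Factored form: p(x) = 8 ⊗ (x ⊕ (-15/2)) ⊗ (x ⊕ (-15/2)) ⊗ (x ⊕ 14)
Answer: roots = -15/2 (mult 2), 14 (mult 1)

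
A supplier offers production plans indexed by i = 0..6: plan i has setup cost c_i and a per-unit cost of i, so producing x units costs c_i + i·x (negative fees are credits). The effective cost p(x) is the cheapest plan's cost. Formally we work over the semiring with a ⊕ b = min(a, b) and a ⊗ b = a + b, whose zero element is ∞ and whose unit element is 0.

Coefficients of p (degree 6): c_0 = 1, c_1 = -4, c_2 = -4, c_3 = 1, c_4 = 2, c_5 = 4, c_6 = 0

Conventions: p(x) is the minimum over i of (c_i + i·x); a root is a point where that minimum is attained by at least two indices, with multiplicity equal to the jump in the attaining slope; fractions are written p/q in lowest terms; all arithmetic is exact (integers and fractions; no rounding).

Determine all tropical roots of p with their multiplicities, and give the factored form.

hull edge (i=0, c=1) to (i=1, c=-4): slope -5, span 1
hull edge (i=1, c=-4) to (i=2, c=-4): slope 0, span 1
hull edge (i=2, c=-4) to (i=6, c=0): slope 1, span 4
Factored form: p(x) = 0 ⊗ (x ⊕ (-1)) ⊗ (x ⊕ (-1)) ⊗ (x ⊕ (-1)) ⊗ (x ⊕ (-1)) ⊗ (x ⊕ 0) ⊗ (x ⊕ 5)
Answer: roots = -1 (mult 4), 0 (mult 1), 5 (mult 1)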